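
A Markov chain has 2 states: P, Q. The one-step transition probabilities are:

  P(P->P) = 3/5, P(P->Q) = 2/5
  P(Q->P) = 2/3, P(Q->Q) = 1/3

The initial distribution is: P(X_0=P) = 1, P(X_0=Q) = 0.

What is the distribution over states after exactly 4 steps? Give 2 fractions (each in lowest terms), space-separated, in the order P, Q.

Propagating the distribution step by step (d_{t+1} = d_t * P):
d_0 = (P=1, Q=0)
  d_1[P] = 1*3/5 + 0*2/3 = 3/5
  d_1[Q] = 1*2/5 + 0*1/3 = 2/5
d_1 = (P=3/5, Q=2/5)
  d_2[P] = 3/5*3/5 + 2/5*2/3 = 47/75
  d_2[Q] = 3/5*2/5 + 2/5*1/3 = 28/75
d_2 = (P=47/75, Q=28/75)
  d_3[P] = 47/75*3/5 + 28/75*2/3 = 703/1125
  d_3[Q] = 47/75*2/5 + 28/75*1/3 = 422/1125
d_3 = (P=703/1125, Q=422/1125)
  d_4[P] = 703/1125*3/5 + 422/1125*2/3 = 10547/16875
  d_4[Q] = 703/1125*2/5 + 422/1125*1/3 = 6328/16875
d_4 = (P=10547/16875, Q=6328/16875)

Answer: 10547/16875 6328/16875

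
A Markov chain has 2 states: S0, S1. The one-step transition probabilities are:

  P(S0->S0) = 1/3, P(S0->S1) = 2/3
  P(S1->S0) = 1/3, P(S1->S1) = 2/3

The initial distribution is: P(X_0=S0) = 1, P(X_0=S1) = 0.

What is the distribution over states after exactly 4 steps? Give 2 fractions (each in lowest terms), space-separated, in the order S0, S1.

Propagating the distribution step by step (d_{t+1} = d_t * P):
d_0 = (S0=1, S1=0)
  d_1[S0] = 1*1/3 + 0*1/3 = 1/3
  d_1[S1] = 1*2/3 + 0*2/3 = 2/3
d_1 = (S0=1/3, S1=2/3)
  d_2[S0] = 1/3*1/3 + 2/3*1/3 = 1/3
  d_2[S1] = 1/3*2/3 + 2/3*2/3 = 2/3
d_2 = (S0=1/3, S1=2/3)
  d_3[S0] = 1/3*1/3 + 2/3*1/3 = 1/3
  d_3[S1] = 1/3*2/3 + 2/3*2/3 = 2/3
d_3 = (S0=1/3, S1=2/3)
  d_4[S0] = 1/3*1/3 + 2/3*1/3 = 1/3
  d_4[S1] = 1/3*2/3 + 2/3*2/3 = 2/3
d_4 = (S0=1/3, S1=2/3)

Answer: 1/3 2/3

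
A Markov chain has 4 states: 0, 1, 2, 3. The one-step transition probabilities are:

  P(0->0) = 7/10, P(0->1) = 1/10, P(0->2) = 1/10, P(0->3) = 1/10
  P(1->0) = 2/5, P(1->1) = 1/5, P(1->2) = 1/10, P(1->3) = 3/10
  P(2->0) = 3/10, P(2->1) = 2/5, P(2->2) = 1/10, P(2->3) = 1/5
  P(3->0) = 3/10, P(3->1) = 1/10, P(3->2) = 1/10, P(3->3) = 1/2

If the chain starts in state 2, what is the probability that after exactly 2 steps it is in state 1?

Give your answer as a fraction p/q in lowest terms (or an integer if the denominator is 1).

Answer: 17/100

Derivation:
Computing P^2 by repeated multiplication:
P^1 =
  0: [7/10, 1/10, 1/10, 1/10]
  1: [2/5, 1/5, 1/10, 3/10]
  2: [3/10, 2/5, 1/10, 1/5]
  3: [3/10, 1/10, 1/10, 1/2]
P^2 =
  0: [59/100, 7/50, 1/10, 17/100]
  1: [12/25, 3/20, 1/10, 27/100]
  2: [23/50, 17/100, 1/10, 27/100]
  3: [43/100, 7/50, 1/10, 33/100]

(P^2)[2 -> 1] = 17/100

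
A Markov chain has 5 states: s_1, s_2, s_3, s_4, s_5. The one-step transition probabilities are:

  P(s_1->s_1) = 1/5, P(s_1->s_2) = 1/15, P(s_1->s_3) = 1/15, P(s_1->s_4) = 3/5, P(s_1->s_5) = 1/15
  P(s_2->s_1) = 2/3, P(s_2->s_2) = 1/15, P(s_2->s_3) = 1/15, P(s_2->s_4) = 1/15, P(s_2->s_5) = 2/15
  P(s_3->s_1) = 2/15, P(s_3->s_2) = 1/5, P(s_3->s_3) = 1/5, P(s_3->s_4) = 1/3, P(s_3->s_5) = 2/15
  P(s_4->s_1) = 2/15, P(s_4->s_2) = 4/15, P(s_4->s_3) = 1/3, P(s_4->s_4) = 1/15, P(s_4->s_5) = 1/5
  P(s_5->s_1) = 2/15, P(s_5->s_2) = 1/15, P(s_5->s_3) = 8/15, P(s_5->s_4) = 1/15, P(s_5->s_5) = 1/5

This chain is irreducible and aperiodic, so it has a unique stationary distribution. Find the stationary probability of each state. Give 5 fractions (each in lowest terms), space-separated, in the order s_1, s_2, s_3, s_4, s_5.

Answer: 1297/5711 842/5711 1322/5711 1425/5711 825/5711

Derivation:
The stationary distribution satisfies pi = pi * P, i.e.:
  pi_s_1 = 1/5*pi_s_1 + 2/3*pi_s_2 + 2/15*pi_s_3 + 2/15*pi_s_4 + 2/15*pi_s_5
  pi_s_2 = 1/15*pi_s_1 + 1/15*pi_s_2 + 1/5*pi_s_3 + 4/15*pi_s_4 + 1/15*pi_s_5
  pi_s_3 = 1/15*pi_s_1 + 1/15*pi_s_2 + 1/5*pi_s_3 + 1/3*pi_s_4 + 8/15*pi_s_5
  pi_s_4 = 3/5*pi_s_1 + 1/15*pi_s_2 + 1/3*pi_s_3 + 1/15*pi_s_4 + 1/15*pi_s_5
  pi_s_5 = 1/15*pi_s_1 + 2/15*pi_s_2 + 2/15*pi_s_3 + 1/5*pi_s_4 + 1/5*pi_s_5
with normalization: pi_s_1 + pi_s_2 + pi_s_3 + pi_s_4 + pi_s_5 = 1.

Using the first 4 balance equations plus normalization, the linear system A*pi = b is:
  [-4/5, 2/3, 2/15, 2/15, 2/15] . pi = 0
  [1/15, -14/15, 1/5, 4/15, 1/15] . pi = 0
  [1/15, 1/15, -4/5, 1/3, 8/15] . pi = 0
  [3/5, 1/15, 1/3, -14/15, 1/15] . pi = 0
  [1, 1, 1, 1, 1] . pi = 1

Solving yields:
  pi_s_1 = 1297/5711
  pi_s_2 = 842/5711
  pi_s_3 = 1322/5711
  pi_s_4 = 1425/5711
  pi_s_5 = 825/5711

Verification (pi * P):
  1297/5711*1/5 + 842/5711*2/3 + 1322/5711*2/15 + 1425/5711*2/15 + 825/5711*2/15 = 1297/5711 = pi_s_1  (ok)
  1297/5711*1/15 + 842/5711*1/15 + 1322/5711*1/5 + 1425/5711*4/15 + 825/5711*1/15 = 842/5711 = pi_s_2  (ok)
  1297/5711*1/15 + 842/5711*1/15 + 1322/5711*1/5 + 1425/5711*1/3 + 825/5711*8/15 = 1322/5711 = pi_s_3  (ok)
  1297/5711*3/5 + 842/5711*1/15 + 1322/5711*1/3 + 1425/5711*1/15 + 825/5711*1/15 = 1425/5711 = pi_s_4  (ok)
  1297/5711*1/15 + 842/5711*2/15 + 1322/5711*2/15 + 1425/5711*1/5 + 825/5711*1/5 = 825/5711 = pi_s_5  (ok)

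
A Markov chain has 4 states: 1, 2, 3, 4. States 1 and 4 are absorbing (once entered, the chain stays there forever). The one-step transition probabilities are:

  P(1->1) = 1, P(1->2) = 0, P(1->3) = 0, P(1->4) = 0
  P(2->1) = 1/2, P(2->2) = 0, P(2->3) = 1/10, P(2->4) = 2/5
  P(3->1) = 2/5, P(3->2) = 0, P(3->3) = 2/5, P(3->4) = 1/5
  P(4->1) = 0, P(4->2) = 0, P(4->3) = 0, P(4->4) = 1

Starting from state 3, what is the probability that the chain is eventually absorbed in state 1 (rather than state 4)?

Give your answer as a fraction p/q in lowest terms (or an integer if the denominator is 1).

Let a_i = P(absorbed in 1 | start in state i).
Boundary conditions: a_1 = 1, a_4 = 0.
For each transient state i, a_i = sum_j P(i->j) * a_j:
  a_2 = 1/2*a_1 + 0*a_2 + 1/10*a_3 + 2/5*a_4
  a_3 = 2/5*a_1 + 0*a_2 + 2/5*a_3 + 1/5*a_4

Substituting a_1 = 1 and a_4 = 0, rearrange to (I - Q) a = r where r[i] = P(i -> 1):
  [1, -1/10] . (a_2, a_3) = 1/2
  [0, 3/5] . (a_2, a_3) = 2/5

Solving yields:
  a_2 = 17/30
  a_3 = 2/3

Starting state is 3, so the absorption probability is a_3 = 2/3.

Answer: 2/3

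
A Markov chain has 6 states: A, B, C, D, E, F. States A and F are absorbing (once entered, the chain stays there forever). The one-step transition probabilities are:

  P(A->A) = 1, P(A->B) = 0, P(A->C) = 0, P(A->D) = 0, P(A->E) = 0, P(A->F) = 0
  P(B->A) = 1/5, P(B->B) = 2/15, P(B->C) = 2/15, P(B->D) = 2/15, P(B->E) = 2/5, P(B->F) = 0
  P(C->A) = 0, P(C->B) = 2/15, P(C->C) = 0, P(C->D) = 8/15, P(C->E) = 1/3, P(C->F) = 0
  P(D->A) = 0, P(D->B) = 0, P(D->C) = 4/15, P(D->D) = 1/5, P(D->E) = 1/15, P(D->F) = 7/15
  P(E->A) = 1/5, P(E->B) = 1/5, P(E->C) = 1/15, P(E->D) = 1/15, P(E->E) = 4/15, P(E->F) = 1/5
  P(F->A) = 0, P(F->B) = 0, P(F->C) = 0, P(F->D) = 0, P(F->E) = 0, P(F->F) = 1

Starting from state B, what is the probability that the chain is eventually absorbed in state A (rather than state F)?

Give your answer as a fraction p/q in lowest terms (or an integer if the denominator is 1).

Answer: 7857/15647

Derivation:
Let a_i = P(absorbed in A | start in state i).
Boundary conditions: a_A = 1, a_F = 0.
For each transient state i, a_i = sum_j P(i->j) * a_j:
  a_B = 1/5*a_A + 2/15*a_B + 2/15*a_C + 2/15*a_D + 2/5*a_E + 0*a_F
  a_C = 0*a_A + 2/15*a_B + 0*a_C + 8/15*a_D + 1/3*a_E + 0*a_F
  a_D = 0*a_A + 0*a_B + 4/15*a_C + 1/5*a_D + 1/15*a_E + 7/15*a_F
  a_E = 1/5*a_A + 1/5*a_B + 1/15*a_C + 1/15*a_D + 4/15*a_E + 1/5*a_F

Substituting a_A = 1 and a_F = 0, rearrange to (I - Q) a = r where r[i] = P(i -> A):
  [13/15, -2/15, -2/15, -2/5] . (a_B, a_C, a_D, a_E) = 1/5
  [-2/15, 1, -8/15, -1/3] . (a_B, a_C, a_D, a_E) = 0
  [0, -4/15, 4/5, -1/15] . (a_B, a_C, a_D, a_E) = 0
  [-1/5, -1/15, -1/15, 11/15] . (a_B, a_C, a_D, a_E) = 1/5

Solving yields:
  a_B = 7857/15647
  a_C = 4494/15647
  a_D = 2082/15647
  a_E = 7008/15647

Starting state is B, so the absorption probability is a_B = 7857/15647.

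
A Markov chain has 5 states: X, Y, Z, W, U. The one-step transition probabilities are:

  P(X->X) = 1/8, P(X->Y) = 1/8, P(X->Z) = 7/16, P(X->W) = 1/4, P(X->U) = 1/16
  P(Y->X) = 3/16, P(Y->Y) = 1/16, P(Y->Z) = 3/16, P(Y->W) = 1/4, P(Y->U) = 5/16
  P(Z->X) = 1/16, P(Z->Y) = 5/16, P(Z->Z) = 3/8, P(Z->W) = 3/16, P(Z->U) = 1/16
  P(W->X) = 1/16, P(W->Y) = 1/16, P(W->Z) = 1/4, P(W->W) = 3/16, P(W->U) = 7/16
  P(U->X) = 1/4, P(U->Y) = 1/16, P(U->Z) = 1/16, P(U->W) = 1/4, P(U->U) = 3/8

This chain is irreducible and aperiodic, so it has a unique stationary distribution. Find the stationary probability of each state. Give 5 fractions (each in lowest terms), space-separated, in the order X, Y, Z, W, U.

Answer: 357/2617 3842/28787 14379/57574 12701/57574 7478/28787

Derivation:
The stationary distribution satisfies pi = pi * P, i.e.:
  pi_X = 1/8*pi_X + 3/16*pi_Y + 1/16*pi_Z + 1/16*pi_W + 1/4*pi_U
  pi_Y = 1/8*pi_X + 1/16*pi_Y + 5/16*pi_Z + 1/16*pi_W + 1/16*pi_U
  pi_Z = 7/16*pi_X + 3/16*pi_Y + 3/8*pi_Z + 1/4*pi_W + 1/16*pi_U
  pi_W = 1/4*pi_X + 1/4*pi_Y + 3/16*pi_Z + 3/16*pi_W + 1/4*pi_U
  pi_U = 1/16*pi_X + 5/16*pi_Y + 1/16*pi_Z + 7/16*pi_W + 3/8*pi_U
with normalization: pi_X + pi_Y + pi_Z + pi_W + pi_U = 1.

Using the first 4 balance equations plus normalization, the linear system A*pi = b is:
  [-7/8, 3/16, 1/16, 1/16, 1/4] . pi = 0
  [1/8, -15/16, 5/16, 1/16, 1/16] . pi = 0
  [7/16, 3/16, -5/8, 1/4, 1/16] . pi = 0
  [1/4, 1/4, 3/16, -13/16, 1/4] . pi = 0
  [1, 1, 1, 1, 1] . pi = 1

Solving yields:
  pi_X = 357/2617
  pi_Y = 3842/28787
  pi_Z = 14379/57574
  pi_W = 12701/57574
  pi_U = 7478/28787

Verification (pi * P):
  357/2617*1/8 + 3842/28787*3/16 + 14379/57574*1/16 + 12701/57574*1/16 + 7478/28787*1/4 = 357/2617 = pi_X  (ok)
  357/2617*1/8 + 3842/28787*1/16 + 14379/57574*5/16 + 12701/57574*1/16 + 7478/28787*1/16 = 3842/28787 = pi_Y  (ok)
  357/2617*7/16 + 3842/28787*3/16 + 14379/57574*3/8 + 12701/57574*1/4 + 7478/28787*1/16 = 14379/57574 = pi_Z  (ok)
  357/2617*1/4 + 3842/28787*1/4 + 14379/57574*3/16 + 12701/57574*3/16 + 7478/28787*1/4 = 12701/57574 = pi_W  (ok)
  357/2617*1/16 + 3842/28787*5/16 + 14379/57574*1/16 + 12701/57574*7/16 + 7478/28787*3/8 = 7478/28787 = pi_U  (ok)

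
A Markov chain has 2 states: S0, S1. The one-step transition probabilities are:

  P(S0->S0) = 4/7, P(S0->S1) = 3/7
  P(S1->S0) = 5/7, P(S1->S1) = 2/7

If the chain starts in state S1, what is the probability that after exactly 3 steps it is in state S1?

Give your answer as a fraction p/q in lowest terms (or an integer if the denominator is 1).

Answer: 128/343

Derivation:
Computing P^3 by repeated multiplication:
P^1 =
  S0: [4/7, 3/7]
  S1: [5/7, 2/7]
P^2 =
  S0: [31/49, 18/49]
  S1: [30/49, 19/49]
P^3 =
  S0: [214/343, 129/343]
  S1: [215/343, 128/343]

(P^3)[S1 -> S1] = 128/343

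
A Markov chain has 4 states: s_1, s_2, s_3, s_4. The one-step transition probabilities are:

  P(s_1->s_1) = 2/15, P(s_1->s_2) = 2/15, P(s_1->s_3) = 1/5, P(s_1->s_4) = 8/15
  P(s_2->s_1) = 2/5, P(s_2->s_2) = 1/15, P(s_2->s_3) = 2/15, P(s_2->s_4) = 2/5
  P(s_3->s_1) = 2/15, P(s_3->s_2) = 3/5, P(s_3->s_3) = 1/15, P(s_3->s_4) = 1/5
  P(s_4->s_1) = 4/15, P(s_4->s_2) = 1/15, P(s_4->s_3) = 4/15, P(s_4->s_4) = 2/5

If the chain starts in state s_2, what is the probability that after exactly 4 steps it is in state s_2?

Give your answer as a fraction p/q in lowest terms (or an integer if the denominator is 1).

Answer: 9301/50625

Derivation:
Computing P^4 by repeated multiplication:
P^1 =
  s_1: [2/15, 2/15, 1/5, 8/15]
  s_2: [2/5, 1/15, 2/15, 2/5]
  s_3: [2/15, 3/5, 1/15, 1/5]
  s_4: [4/15, 1/15, 4/15, 2/5]
P^2 =
  s_1: [6/25, 41/225, 1/5, 17/45]
  s_2: [46/225, 37/225, 46/225, 32/75]
  s_3: [8/25, 1/9, 37/225, 91/225]
  s_4: [46/225, 17/75, 14/75, 86/225]
P^3 =
  s_1: [784/3375, 71/375, 629/3375, 49/125]
  s_2: [158/675, 71/375, 214/1125, 1304/3375]
  s_3: [244/1125, 593/3375, 667/3375, 461/1125]
  s_4: [826/3375, 607/3375, 626/3375, 1316/3375]
P^4 =
  s_1: [1328/5625, 9191/50625, 9551/50625, 19931/50625]
  s_2: [11914/50625, 9301/50625, 9506/50625, 19904/50625]
  s_3: [11888/50625, 9443/50625, 9581/50625, 6571/16875]
  s_4: [2362/10125, 9209/50625, 3194/16875, 20024/50625]

(P^4)[s_2 -> s_2] = 9301/50625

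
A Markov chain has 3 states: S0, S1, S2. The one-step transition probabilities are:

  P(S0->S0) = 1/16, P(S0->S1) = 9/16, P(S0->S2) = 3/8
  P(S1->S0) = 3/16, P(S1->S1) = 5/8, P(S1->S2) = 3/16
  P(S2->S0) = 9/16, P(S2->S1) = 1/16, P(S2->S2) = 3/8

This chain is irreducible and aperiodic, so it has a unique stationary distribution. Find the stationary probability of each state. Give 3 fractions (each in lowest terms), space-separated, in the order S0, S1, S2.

The stationary distribution satisfies pi = pi * P, i.e.:
  pi_S0 = 1/16*pi_S0 + 3/16*pi_S1 + 9/16*pi_S2
  pi_S1 = 9/16*pi_S0 + 5/8*pi_S1 + 1/16*pi_S2
  pi_S2 = 3/8*pi_S0 + 3/16*pi_S1 + 3/8*pi_S2
with normalization: pi_S0 + pi_S1 + pi_S2 = 1.

Using the first 2 balance equations plus normalization, the linear system A*pi = b is:
  [-15/16, 3/16, 9/16] . pi = 0
  [9/16, -3/8, 1/16] . pi = 0
  [1, 1, 1] . pi = 1

Solving yields:
  pi_S0 = 19/72
  pi_S1 = 4/9
  pi_S2 = 7/24

Verification (pi * P):
  19/72*1/16 + 4/9*3/16 + 7/24*9/16 = 19/72 = pi_S0  (ok)
  19/72*9/16 + 4/9*5/8 + 7/24*1/16 = 4/9 = pi_S1  (ok)
  19/72*3/8 + 4/9*3/16 + 7/24*3/8 = 7/24 = pi_S2  (ok)

Answer: 19/72 4/9 7/24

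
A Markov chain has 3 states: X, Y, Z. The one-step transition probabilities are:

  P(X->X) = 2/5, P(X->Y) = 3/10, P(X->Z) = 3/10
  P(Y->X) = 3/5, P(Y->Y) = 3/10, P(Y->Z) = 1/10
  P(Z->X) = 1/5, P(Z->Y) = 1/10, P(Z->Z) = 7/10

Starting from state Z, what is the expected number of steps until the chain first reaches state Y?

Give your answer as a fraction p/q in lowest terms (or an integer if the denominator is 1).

Let h_i = expected steps to first reach Y from state i.
Boundary: h_Y = 0.
First-step equations for the other states:
  h_X = 1 + 2/5*h_X + 3/10*h_Y + 3/10*h_Z
  h_Z = 1 + 1/5*h_X + 1/10*h_Y + 7/10*h_Z

Substituting h_Y = 0 and rearranging gives the linear system (I - Q) h = 1:
  [3/5, -3/10] . (h_X, h_Z) = 1
  [-1/5, 3/10] . (h_X, h_Z) = 1

Solving yields:
  h_X = 5
  h_Z = 20/3

Starting state is Z, so the expected hitting time is h_Z = 20/3.

Answer: 20/3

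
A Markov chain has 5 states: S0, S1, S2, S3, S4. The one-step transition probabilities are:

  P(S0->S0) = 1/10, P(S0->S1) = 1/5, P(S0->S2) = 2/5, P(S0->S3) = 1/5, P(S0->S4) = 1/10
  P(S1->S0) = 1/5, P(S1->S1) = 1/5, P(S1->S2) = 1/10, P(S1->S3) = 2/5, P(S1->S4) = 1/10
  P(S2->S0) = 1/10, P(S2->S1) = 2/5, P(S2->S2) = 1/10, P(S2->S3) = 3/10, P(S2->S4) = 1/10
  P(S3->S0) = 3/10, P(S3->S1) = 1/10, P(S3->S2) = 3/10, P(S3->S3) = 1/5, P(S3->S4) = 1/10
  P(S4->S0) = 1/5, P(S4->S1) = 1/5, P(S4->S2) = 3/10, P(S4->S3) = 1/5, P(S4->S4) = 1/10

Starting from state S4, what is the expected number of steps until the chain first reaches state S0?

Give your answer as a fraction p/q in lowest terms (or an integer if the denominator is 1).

Let h_i = expected steps to first reach S0 from state i.
Boundary: h_S0 = 0.
First-step equations for the other states:
  h_S1 = 1 + 1/5*h_S0 + 1/5*h_S1 + 1/10*h_S2 + 2/5*h_S3 + 1/10*h_S4
  h_S2 = 1 + 1/10*h_S0 + 2/5*h_S1 + 1/10*h_S2 + 3/10*h_S3 + 1/10*h_S4
  h_S3 = 1 + 3/10*h_S0 + 1/10*h_S1 + 3/10*h_S2 + 1/5*h_S3 + 1/10*h_S4
  h_S4 = 1 + 1/5*h_S0 + 1/5*h_S1 + 3/10*h_S2 + 1/5*h_S3 + 1/10*h_S4

Substituting h_S0 = 0 and rearranging gives the linear system (I - Q) h = 1:
  [4/5, -1/10, -2/5, -1/10] . (h_S1, h_S2, h_S3, h_S4) = 1
  [-2/5, 9/10, -3/10, -1/10] . (h_S1, h_S2, h_S3, h_S4) = 1
  [-1/10, -3/10, 4/5, -1/10] . (h_S1, h_S2, h_S3, h_S4) = 1
  [-1/5, -3/10, -1/5, 9/10] . (h_S1, h_S2, h_S3, h_S4) = 1

Solving yields:
  h_S1 = 3050/647
  h_S2 = 3375/647
  h_S3 = 2850/647
  h_S4 = 3155/647

Starting state is S4, so the expected hitting time is h_S4 = 3155/647.

Answer: 3155/647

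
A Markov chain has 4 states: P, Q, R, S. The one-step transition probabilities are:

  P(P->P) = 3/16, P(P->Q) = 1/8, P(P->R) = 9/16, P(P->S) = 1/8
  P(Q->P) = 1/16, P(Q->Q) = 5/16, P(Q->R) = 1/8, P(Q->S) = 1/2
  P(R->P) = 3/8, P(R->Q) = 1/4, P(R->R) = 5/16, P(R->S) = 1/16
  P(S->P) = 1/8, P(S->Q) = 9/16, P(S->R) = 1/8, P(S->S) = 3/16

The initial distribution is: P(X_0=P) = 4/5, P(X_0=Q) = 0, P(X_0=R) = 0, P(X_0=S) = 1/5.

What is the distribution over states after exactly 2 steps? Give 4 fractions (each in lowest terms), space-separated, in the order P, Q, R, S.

Propagating the distribution step by step (d_{t+1} = d_t * P):
d_0 = (P=4/5, Q=0, R=0, S=1/5)
  d_1[P] = 4/5*3/16 + 0*1/16 + 0*3/8 + 1/5*1/8 = 7/40
  d_1[Q] = 4/5*1/8 + 0*5/16 + 0*1/4 + 1/5*9/16 = 17/80
  d_1[R] = 4/5*9/16 + 0*1/8 + 0*5/16 + 1/5*1/8 = 19/40
  d_1[S] = 4/5*1/8 + 0*1/2 + 0*1/16 + 1/5*3/16 = 11/80
d_1 = (P=7/40, Q=17/80, R=19/40, S=11/80)
  d_2[P] = 7/40*3/16 + 17/80*1/16 + 19/40*3/8 + 11/80*1/8 = 309/1280
  d_2[Q] = 7/40*1/8 + 17/80*5/16 + 19/40*1/4 + 11/80*9/16 = 91/320
  d_2[R] = 7/40*9/16 + 17/80*1/8 + 19/40*5/16 + 11/80*1/8 = 93/320
  d_2[S] = 7/40*1/8 + 17/80*1/2 + 19/40*1/16 + 11/80*3/16 = 47/256
d_2 = (P=309/1280, Q=91/320, R=93/320, S=47/256)

Answer: 309/1280 91/320 93/320 47/256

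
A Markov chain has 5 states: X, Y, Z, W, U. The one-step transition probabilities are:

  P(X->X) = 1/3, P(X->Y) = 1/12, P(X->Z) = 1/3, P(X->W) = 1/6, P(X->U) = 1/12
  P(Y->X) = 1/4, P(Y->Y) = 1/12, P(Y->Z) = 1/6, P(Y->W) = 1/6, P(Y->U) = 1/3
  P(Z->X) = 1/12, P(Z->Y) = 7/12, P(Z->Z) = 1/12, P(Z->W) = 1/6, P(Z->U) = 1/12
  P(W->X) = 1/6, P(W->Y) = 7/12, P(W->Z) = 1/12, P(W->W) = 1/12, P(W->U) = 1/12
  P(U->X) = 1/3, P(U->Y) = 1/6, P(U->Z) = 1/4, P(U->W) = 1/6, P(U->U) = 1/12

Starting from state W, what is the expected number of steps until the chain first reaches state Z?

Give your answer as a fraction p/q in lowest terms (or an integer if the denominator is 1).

Let h_i = expected steps to first reach Z from state i.
Boundary: h_Z = 0.
First-step equations for the other states:
  h_X = 1 + 1/3*h_X + 1/12*h_Y + 1/3*h_Z + 1/6*h_W + 1/12*h_U
  h_Y = 1 + 1/4*h_X + 1/12*h_Y + 1/6*h_Z + 1/6*h_W + 1/3*h_U
  h_W = 1 + 1/6*h_X + 7/12*h_Y + 1/12*h_Z + 1/12*h_W + 1/12*h_U
  h_U = 1 + 1/3*h_X + 1/6*h_Y + 1/4*h_Z + 1/6*h_W + 1/12*h_U

Substituting h_Z = 0 and rearranging gives the linear system (I - Q) h = 1:
  [2/3, -1/12, -1/6, -1/12] . (h_X, h_Y, h_W, h_U) = 1
  [-1/4, 11/12, -1/6, -1/3] . (h_X, h_Y, h_W, h_U) = 1
  [-1/6, -7/12, 11/12, -1/12] . (h_X, h_Y, h_W, h_U) = 1
  [-1/3, -1/6, -1/6, 11/12] . (h_X, h_Y, h_W, h_U) = 1

Solving yields:
  h_X = 1692/433
  h_Y = 2016/433
  h_W = 2232/433
  h_U = 1860/433

Starting state is W, so the expected hitting time is h_W = 2232/433.

Answer: 2232/433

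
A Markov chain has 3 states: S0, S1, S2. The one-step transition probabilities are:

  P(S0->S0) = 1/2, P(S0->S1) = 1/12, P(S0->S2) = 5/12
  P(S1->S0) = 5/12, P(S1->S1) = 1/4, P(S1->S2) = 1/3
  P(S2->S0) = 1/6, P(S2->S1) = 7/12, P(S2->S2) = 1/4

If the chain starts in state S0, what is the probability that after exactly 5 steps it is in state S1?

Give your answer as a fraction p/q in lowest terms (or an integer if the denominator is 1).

Computing P^5 by repeated multiplication:
P^1 =
  S0: [1/2, 1/12, 5/12]
  S1: [5/12, 1/4, 1/3]
  S2: [1/6, 7/12, 1/4]
P^2 =
  S0: [17/48, 11/36, 49/144]
  S1: [53/144, 7/24, 49/144]
  S2: [53/144, 11/36, 47/144]
P^3 =
  S0: [13/36, 263/864, 289/864]
  S1: [313/864, 29/96, 145/432]
  S2: [79/216, 257/864, 97/288]
P^4 =
  S0: [1255/3456, 781/2592, 3479/10368]
  S1: [3763/10368, 521/1728, 3479/10368]
  S2: [3763/10368, 781/2592, 3481/10368]
P^5 =
  S0: [941/2592, 18745/62208, 20879/62208]
  S1: [22583/62208, 2083/6912, 10439/31104]
  S2: [5645/15552, 18751/62208, 6959/20736]

(P^5)[S0 -> S1] = 18745/62208

Answer: 18745/62208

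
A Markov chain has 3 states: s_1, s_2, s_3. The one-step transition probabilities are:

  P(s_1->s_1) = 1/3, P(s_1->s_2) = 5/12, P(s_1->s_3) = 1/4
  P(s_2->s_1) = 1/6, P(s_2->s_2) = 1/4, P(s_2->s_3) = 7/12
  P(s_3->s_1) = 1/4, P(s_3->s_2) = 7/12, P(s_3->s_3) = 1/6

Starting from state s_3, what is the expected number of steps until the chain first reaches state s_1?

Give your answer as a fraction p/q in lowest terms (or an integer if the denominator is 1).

Answer: 192/41

Derivation:
Let h_i = expected steps to first reach s_1 from state i.
Boundary: h_s_1 = 0.
First-step equations for the other states:
  h_s_2 = 1 + 1/6*h_s_1 + 1/4*h_s_2 + 7/12*h_s_3
  h_s_3 = 1 + 1/4*h_s_1 + 7/12*h_s_2 + 1/6*h_s_3

Substituting h_s_1 = 0 and rearranging gives the linear system (I - Q) h = 1:
  [3/4, -7/12] . (h_s_2, h_s_3) = 1
  [-7/12, 5/6] . (h_s_2, h_s_3) = 1

Solving yields:
  h_s_2 = 204/41
  h_s_3 = 192/41

Starting state is s_3, so the expected hitting time is h_s_3 = 192/41.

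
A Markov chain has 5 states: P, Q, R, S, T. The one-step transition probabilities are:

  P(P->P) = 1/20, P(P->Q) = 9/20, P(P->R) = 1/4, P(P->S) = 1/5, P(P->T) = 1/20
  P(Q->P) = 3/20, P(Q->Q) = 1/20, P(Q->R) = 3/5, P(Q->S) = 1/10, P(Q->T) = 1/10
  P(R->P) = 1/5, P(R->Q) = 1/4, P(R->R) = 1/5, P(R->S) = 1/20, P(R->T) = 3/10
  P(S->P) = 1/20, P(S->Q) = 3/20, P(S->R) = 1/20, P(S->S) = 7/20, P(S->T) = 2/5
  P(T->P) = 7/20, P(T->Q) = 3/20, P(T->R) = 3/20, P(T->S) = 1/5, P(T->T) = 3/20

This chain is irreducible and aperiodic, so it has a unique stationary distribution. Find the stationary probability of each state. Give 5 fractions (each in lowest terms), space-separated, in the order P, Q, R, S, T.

The stationary distribution satisfies pi = pi * P, i.e.:
  pi_P = 1/20*pi_P + 3/20*pi_Q + 1/5*pi_R + 1/20*pi_S + 7/20*pi_T
  pi_Q = 9/20*pi_P + 1/20*pi_Q + 1/4*pi_R + 3/20*pi_S + 3/20*pi_T
  pi_R = 1/4*pi_P + 3/5*pi_Q + 1/5*pi_R + 1/20*pi_S + 3/20*pi_T
  pi_S = 1/5*pi_P + 1/10*pi_Q + 1/20*pi_R + 7/20*pi_S + 1/5*pi_T
  pi_T = 1/20*pi_P + 1/10*pi_Q + 3/10*pi_R + 2/5*pi_S + 3/20*pi_T
with normalization: pi_P + pi_Q + pi_R + pi_S + pi_T = 1.

Using the first 4 balance equations plus normalization, the linear system A*pi = b is:
  [-19/20, 3/20, 1/5, 1/20, 7/20] . pi = 0
  [9/20, -19/20, 1/4, 3/20, 3/20] . pi = 0
  [1/4, 3/5, -4/5, 1/20, 3/20] . pi = 0
  [1/5, 1/10, 1/20, -13/20, 1/5] . pi = 0
  [1, 1, 1, 1, 1] . pi = 1

Solving yields:
  pi_P = 31051/182930
  pi_Q = 18834/91465
  pi_R = 4680/18293
  pi_S = 15176/91465
  pi_T = 3369/16630

Verification (pi * P):
  31051/182930*1/20 + 18834/91465*3/20 + 4680/18293*1/5 + 15176/91465*1/20 + 3369/16630*7/20 = 31051/182930 = pi_P  (ok)
  31051/182930*9/20 + 18834/91465*1/20 + 4680/18293*1/4 + 15176/91465*3/20 + 3369/16630*3/20 = 18834/91465 = pi_Q  (ok)
  31051/182930*1/4 + 18834/91465*3/5 + 4680/18293*1/5 + 15176/91465*1/20 + 3369/16630*3/20 = 4680/18293 = pi_R  (ok)
  31051/182930*1/5 + 18834/91465*1/10 + 4680/18293*1/20 + 15176/91465*7/20 + 3369/16630*1/5 = 15176/91465 = pi_S  (ok)
  31051/182930*1/20 + 18834/91465*1/10 + 4680/18293*3/10 + 15176/91465*2/5 + 3369/16630*3/20 = 3369/16630 = pi_T  (ok)

Answer: 31051/182930 18834/91465 4680/18293 15176/91465 3369/16630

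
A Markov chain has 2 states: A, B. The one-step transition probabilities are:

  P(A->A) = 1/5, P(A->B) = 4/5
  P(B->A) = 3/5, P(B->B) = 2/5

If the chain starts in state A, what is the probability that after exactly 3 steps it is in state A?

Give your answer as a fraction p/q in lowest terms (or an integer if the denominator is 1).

Answer: 49/125

Derivation:
Computing P^3 by repeated multiplication:
P^1 =
  A: [1/5, 4/5]
  B: [3/5, 2/5]
P^2 =
  A: [13/25, 12/25]
  B: [9/25, 16/25]
P^3 =
  A: [49/125, 76/125]
  B: [57/125, 68/125]

(P^3)[A -> A] = 49/125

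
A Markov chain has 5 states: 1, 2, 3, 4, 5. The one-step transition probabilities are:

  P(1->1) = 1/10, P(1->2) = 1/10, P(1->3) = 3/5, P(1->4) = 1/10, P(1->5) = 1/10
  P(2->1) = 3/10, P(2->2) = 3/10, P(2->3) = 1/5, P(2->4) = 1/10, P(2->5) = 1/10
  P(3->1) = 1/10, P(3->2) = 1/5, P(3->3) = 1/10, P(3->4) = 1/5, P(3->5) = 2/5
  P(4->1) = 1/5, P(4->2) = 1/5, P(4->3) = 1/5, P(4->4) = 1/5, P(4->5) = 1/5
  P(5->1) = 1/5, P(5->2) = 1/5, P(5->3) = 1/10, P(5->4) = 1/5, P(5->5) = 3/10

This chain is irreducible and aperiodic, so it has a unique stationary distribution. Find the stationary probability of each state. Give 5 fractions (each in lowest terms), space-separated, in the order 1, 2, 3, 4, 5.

Answer: 937/5216 1055/5216 295/1304 211/1304 75/326

Derivation:
The stationary distribution satisfies pi = pi * P, i.e.:
  pi_1 = 1/10*pi_1 + 3/10*pi_2 + 1/10*pi_3 + 1/5*pi_4 + 1/5*pi_5
  pi_2 = 1/10*pi_1 + 3/10*pi_2 + 1/5*pi_3 + 1/5*pi_4 + 1/5*pi_5
  pi_3 = 3/5*pi_1 + 1/5*pi_2 + 1/10*pi_3 + 1/5*pi_4 + 1/10*pi_5
  pi_4 = 1/10*pi_1 + 1/10*pi_2 + 1/5*pi_3 + 1/5*pi_4 + 1/5*pi_5
  pi_5 = 1/10*pi_1 + 1/10*pi_2 + 2/5*pi_3 + 1/5*pi_4 + 3/10*pi_5
with normalization: pi_1 + pi_2 + pi_3 + pi_4 + pi_5 = 1.

Using the first 4 balance equations plus normalization, the linear system A*pi = b is:
  [-9/10, 3/10, 1/10, 1/5, 1/5] . pi = 0
  [1/10, -7/10, 1/5, 1/5, 1/5] . pi = 0
  [3/5, 1/5, -9/10, 1/5, 1/10] . pi = 0
  [1/10, 1/10, 1/5, -4/5, 1/5] . pi = 0
  [1, 1, 1, 1, 1] . pi = 1

Solving yields:
  pi_1 = 937/5216
  pi_2 = 1055/5216
  pi_3 = 295/1304
  pi_4 = 211/1304
  pi_5 = 75/326

Verification (pi * P):
  937/5216*1/10 + 1055/5216*3/10 + 295/1304*1/10 + 211/1304*1/5 + 75/326*1/5 = 937/5216 = pi_1  (ok)
  937/5216*1/10 + 1055/5216*3/10 + 295/1304*1/5 + 211/1304*1/5 + 75/326*1/5 = 1055/5216 = pi_2  (ok)
  937/5216*3/5 + 1055/5216*1/5 + 295/1304*1/10 + 211/1304*1/5 + 75/326*1/10 = 295/1304 = pi_3  (ok)
  937/5216*1/10 + 1055/5216*1/10 + 295/1304*1/5 + 211/1304*1/5 + 75/326*1/5 = 211/1304 = pi_4  (ok)
  937/5216*1/10 + 1055/5216*1/10 + 295/1304*2/5 + 211/1304*1/5 + 75/326*3/10 = 75/326 = pi_5  (ok)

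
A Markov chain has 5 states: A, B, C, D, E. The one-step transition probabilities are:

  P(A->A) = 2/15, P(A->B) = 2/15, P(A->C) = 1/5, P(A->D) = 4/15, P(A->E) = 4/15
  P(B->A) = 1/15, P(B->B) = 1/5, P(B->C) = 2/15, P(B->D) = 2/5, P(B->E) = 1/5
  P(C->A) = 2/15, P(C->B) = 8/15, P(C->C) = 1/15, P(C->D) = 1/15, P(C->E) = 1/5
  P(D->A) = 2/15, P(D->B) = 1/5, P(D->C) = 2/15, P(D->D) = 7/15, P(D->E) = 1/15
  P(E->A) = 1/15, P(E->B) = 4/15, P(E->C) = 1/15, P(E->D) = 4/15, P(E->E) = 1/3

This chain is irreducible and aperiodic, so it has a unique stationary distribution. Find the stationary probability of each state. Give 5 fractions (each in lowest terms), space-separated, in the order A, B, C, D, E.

The stationary distribution satisfies pi = pi * P, i.e.:
  pi_A = 2/15*pi_A + 1/15*pi_B + 2/15*pi_C + 2/15*pi_D + 1/15*pi_E
  pi_B = 2/15*pi_A + 1/5*pi_B + 8/15*pi_C + 1/5*pi_D + 4/15*pi_E
  pi_C = 1/5*pi_A + 2/15*pi_B + 1/15*pi_C + 2/15*pi_D + 1/15*pi_E
  pi_D = 4/15*pi_A + 2/5*pi_B + 1/15*pi_C + 7/15*pi_D + 4/15*pi_E
  pi_E = 4/15*pi_A + 1/5*pi_B + 1/5*pi_C + 1/15*pi_D + 1/3*pi_E
with normalization: pi_A + pi_B + pi_C + pi_D + pi_E = 1.

Using the first 4 balance equations plus normalization, the linear system A*pi = b is:
  [-13/15, 1/15, 2/15, 2/15, 1/15] . pi = 0
  [2/15, -4/5, 8/15, 1/5, 4/15] . pi = 0
  [1/5, 2/15, -14/15, 2/15, 1/15] . pi = 0
  [4/15, 2/5, 1/15, -8/15, 4/15] . pi = 0
  [1, 1, 1, 1, 1] . pi = 1

Solving yields:
  pi_A = 4221/40360
  pi_B = 1238/5045
  pi_C = 121/1009
  pi_D = 6947/20180
  pi_E = 7501/40360

Verification (pi * P):
  4221/40360*2/15 + 1238/5045*1/15 + 121/1009*2/15 + 6947/20180*2/15 + 7501/40360*1/15 = 4221/40360 = pi_A  (ok)
  4221/40360*2/15 + 1238/5045*1/5 + 121/1009*8/15 + 6947/20180*1/5 + 7501/40360*4/15 = 1238/5045 = pi_B  (ok)
  4221/40360*1/5 + 1238/5045*2/15 + 121/1009*1/15 + 6947/20180*2/15 + 7501/40360*1/15 = 121/1009 = pi_C  (ok)
  4221/40360*4/15 + 1238/5045*2/5 + 121/1009*1/15 + 6947/20180*7/15 + 7501/40360*4/15 = 6947/20180 = pi_D  (ok)
  4221/40360*4/15 + 1238/5045*1/5 + 121/1009*1/5 + 6947/20180*1/15 + 7501/40360*1/3 = 7501/40360 = pi_E  (ok)

Answer: 4221/40360 1238/5045 121/1009 6947/20180 7501/40360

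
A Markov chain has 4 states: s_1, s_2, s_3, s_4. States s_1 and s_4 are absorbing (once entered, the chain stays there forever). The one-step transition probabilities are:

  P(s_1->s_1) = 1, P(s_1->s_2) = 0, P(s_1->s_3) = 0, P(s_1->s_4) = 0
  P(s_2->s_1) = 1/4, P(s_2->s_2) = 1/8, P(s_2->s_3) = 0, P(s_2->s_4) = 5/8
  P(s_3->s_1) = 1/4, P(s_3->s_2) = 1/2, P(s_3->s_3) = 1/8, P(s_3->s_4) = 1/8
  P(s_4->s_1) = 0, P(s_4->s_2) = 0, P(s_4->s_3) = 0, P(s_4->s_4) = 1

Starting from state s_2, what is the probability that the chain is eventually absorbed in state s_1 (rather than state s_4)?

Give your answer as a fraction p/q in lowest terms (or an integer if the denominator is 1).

Answer: 2/7

Derivation:
Let a_i = P(absorbed in s_1 | start in state i).
Boundary conditions: a_s_1 = 1, a_s_4 = 0.
For each transient state i, a_i = sum_j P(i->j) * a_j:
  a_s_2 = 1/4*a_s_1 + 1/8*a_s_2 + 0*a_s_3 + 5/8*a_s_4
  a_s_3 = 1/4*a_s_1 + 1/2*a_s_2 + 1/8*a_s_3 + 1/8*a_s_4

Substituting a_s_1 = 1 and a_s_4 = 0, rearrange to (I - Q) a = r where r[i] = P(i -> s_1):
  [7/8, 0] . (a_s_2, a_s_3) = 1/4
  [-1/2, 7/8] . (a_s_2, a_s_3) = 1/4

Solving yields:
  a_s_2 = 2/7
  a_s_3 = 22/49

Starting state is s_2, so the absorption probability is a_s_2 = 2/7.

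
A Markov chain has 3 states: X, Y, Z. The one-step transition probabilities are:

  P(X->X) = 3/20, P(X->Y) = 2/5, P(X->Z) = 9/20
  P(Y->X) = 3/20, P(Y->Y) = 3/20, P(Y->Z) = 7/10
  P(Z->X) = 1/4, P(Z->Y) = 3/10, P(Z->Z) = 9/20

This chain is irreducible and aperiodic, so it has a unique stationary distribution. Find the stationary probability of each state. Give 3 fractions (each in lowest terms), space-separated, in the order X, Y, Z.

Answer: 103/510 71/255 53/102

Derivation:
The stationary distribution satisfies pi = pi * P, i.e.:
  pi_X = 3/20*pi_X + 3/20*pi_Y + 1/4*pi_Z
  pi_Y = 2/5*pi_X + 3/20*pi_Y + 3/10*pi_Z
  pi_Z = 9/20*pi_X + 7/10*pi_Y + 9/20*pi_Z
with normalization: pi_X + pi_Y + pi_Z = 1.

Using the first 2 balance equations plus normalization, the linear system A*pi = b is:
  [-17/20, 3/20, 1/4] . pi = 0
  [2/5, -17/20, 3/10] . pi = 0
  [1, 1, 1] . pi = 1

Solving yields:
  pi_X = 103/510
  pi_Y = 71/255
  pi_Z = 53/102

Verification (pi * P):
  103/510*3/20 + 71/255*3/20 + 53/102*1/4 = 103/510 = pi_X  (ok)
  103/510*2/5 + 71/255*3/20 + 53/102*3/10 = 71/255 = pi_Y  (ok)
  103/510*9/20 + 71/255*7/10 + 53/102*9/20 = 53/102 = pi_Z  (ok)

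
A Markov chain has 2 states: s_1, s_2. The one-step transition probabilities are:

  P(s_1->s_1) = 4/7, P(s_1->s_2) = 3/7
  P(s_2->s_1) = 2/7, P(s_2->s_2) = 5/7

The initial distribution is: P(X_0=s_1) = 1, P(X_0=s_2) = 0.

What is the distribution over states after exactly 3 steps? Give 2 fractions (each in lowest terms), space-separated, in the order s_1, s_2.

Propagating the distribution step by step (d_{t+1} = d_t * P):
d_0 = (s_1=1, s_2=0)
  d_1[s_1] = 1*4/7 + 0*2/7 = 4/7
  d_1[s_2] = 1*3/7 + 0*5/7 = 3/7
d_1 = (s_1=4/7, s_2=3/7)
  d_2[s_1] = 4/7*4/7 + 3/7*2/7 = 22/49
  d_2[s_2] = 4/7*3/7 + 3/7*5/7 = 27/49
d_2 = (s_1=22/49, s_2=27/49)
  d_3[s_1] = 22/49*4/7 + 27/49*2/7 = 142/343
  d_3[s_2] = 22/49*3/7 + 27/49*5/7 = 201/343
d_3 = (s_1=142/343, s_2=201/343)

Answer: 142/343 201/343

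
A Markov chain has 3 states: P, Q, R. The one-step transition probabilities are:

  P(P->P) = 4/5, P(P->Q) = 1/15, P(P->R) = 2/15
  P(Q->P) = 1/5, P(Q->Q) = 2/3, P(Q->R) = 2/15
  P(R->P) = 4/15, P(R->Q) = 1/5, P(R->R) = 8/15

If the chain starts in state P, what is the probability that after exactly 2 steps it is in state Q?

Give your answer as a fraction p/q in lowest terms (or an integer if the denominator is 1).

Answer: 28/225

Derivation:
Computing P^2 by repeated multiplication:
P^1 =
  P: [4/5, 1/15, 2/15]
  Q: [1/5, 2/3, 2/15]
  R: [4/15, 1/5, 8/15]
P^2 =
  P: [31/45, 28/225, 14/75]
  Q: [74/225, 109/225, 14/75]
  R: [89/225, 58/225, 26/75]

(P^2)[P -> Q] = 28/225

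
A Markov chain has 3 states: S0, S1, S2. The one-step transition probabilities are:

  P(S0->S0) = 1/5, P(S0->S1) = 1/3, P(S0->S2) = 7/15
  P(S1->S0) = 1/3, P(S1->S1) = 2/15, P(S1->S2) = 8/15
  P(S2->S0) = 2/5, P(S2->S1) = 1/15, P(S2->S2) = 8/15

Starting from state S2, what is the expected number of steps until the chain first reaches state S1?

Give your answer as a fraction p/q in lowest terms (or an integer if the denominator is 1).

Let h_i = expected steps to first reach S1 from state i.
Boundary: h_S1 = 0.
First-step equations for the other states:
  h_S0 = 1 + 1/5*h_S0 + 1/3*h_S1 + 7/15*h_S2
  h_S2 = 1 + 2/5*h_S0 + 1/15*h_S1 + 8/15*h_S2

Substituting h_S1 = 0 and rearranging gives the linear system (I - Q) h = 1:
  [4/5, -7/15] . (h_S0, h_S2) = 1
  [-2/5, 7/15] . (h_S0, h_S2) = 1

Solving yields:
  h_S0 = 5
  h_S2 = 45/7

Starting state is S2, so the expected hitting time is h_S2 = 45/7.

Answer: 45/7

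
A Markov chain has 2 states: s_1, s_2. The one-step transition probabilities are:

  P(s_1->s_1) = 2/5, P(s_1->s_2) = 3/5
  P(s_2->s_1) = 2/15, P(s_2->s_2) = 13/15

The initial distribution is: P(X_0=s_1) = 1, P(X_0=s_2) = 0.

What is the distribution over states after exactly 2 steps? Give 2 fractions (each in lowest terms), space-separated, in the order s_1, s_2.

Propagating the distribution step by step (d_{t+1} = d_t * P):
d_0 = (s_1=1, s_2=0)
  d_1[s_1] = 1*2/5 + 0*2/15 = 2/5
  d_1[s_2] = 1*3/5 + 0*13/15 = 3/5
d_1 = (s_1=2/5, s_2=3/5)
  d_2[s_1] = 2/5*2/5 + 3/5*2/15 = 6/25
  d_2[s_2] = 2/5*3/5 + 3/5*13/15 = 19/25
d_2 = (s_1=6/25, s_2=19/25)

Answer: 6/25 19/25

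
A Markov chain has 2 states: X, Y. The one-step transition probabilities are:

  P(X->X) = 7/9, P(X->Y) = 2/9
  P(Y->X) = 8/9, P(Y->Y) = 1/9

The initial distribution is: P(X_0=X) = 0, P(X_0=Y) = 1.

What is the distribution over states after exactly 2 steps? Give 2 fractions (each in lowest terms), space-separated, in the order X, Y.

Propagating the distribution step by step (d_{t+1} = d_t * P):
d_0 = (X=0, Y=1)
  d_1[X] = 0*7/9 + 1*8/9 = 8/9
  d_1[Y] = 0*2/9 + 1*1/9 = 1/9
d_1 = (X=8/9, Y=1/9)
  d_2[X] = 8/9*7/9 + 1/9*8/9 = 64/81
  d_2[Y] = 8/9*2/9 + 1/9*1/9 = 17/81
d_2 = (X=64/81, Y=17/81)

Answer: 64/81 17/81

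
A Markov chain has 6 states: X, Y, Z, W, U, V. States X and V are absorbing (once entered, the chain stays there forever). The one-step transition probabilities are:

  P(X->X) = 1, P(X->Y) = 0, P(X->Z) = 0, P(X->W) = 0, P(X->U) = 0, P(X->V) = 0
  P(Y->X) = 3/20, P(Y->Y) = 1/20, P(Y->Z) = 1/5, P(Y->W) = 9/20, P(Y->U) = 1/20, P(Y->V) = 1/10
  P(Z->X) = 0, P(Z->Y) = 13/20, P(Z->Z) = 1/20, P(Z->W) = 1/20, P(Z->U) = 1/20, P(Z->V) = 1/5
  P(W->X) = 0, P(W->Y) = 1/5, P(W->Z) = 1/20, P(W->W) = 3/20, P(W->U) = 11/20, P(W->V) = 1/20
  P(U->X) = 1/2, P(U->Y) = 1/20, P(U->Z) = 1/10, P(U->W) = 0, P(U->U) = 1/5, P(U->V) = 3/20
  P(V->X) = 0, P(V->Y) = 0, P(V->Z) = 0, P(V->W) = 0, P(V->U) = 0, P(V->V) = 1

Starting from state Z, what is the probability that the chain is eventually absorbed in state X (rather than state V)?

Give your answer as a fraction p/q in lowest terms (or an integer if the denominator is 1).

Let a_i = P(absorbed in X | start in state i).
Boundary conditions: a_X = 1, a_V = 0.
For each transient state i, a_i = sum_j P(i->j) * a_j:
  a_Y = 3/20*a_X + 1/20*a_Y + 1/5*a_Z + 9/20*a_W + 1/20*a_U + 1/10*a_V
  a_Z = 0*a_X + 13/20*a_Y + 1/20*a_Z + 1/20*a_W + 1/20*a_U + 1/5*a_V
  a_W = 0*a_X + 1/5*a_Y + 1/20*a_Z + 3/20*a_W + 11/20*a_U + 1/20*a_V
  a_U = 1/2*a_X + 1/20*a_Y + 1/10*a_Z + 0*a_W + 1/5*a_U + 3/20*a_V

Substituting a_X = 1 and a_V = 0, rearrange to (I - Q) a = r where r[i] = P(i -> X):
  [19/20, -1/5, -9/20, -1/20] . (a_Y, a_Z, a_W, a_U) = 3/20
  [-13/20, 19/20, -1/20, -1/20] . (a_Y, a_Z, a_W, a_U) = 0
  [-1/5, -1/20, 17/20, -11/20] . (a_Y, a_Z, a_W, a_U) = 0
  [-1/20, -1/10, 0, 4/5] . (a_Y, a_Z, a_W, a_U) = 1/2

Solving yields:
  a_Y = 9632/16083
  a_Z = 7741/16083
  a_W = 20483/32166
  a_U = 23243/32166

Starting state is Z, so the absorption probability is a_Z = 7741/16083.

Answer: 7741/16083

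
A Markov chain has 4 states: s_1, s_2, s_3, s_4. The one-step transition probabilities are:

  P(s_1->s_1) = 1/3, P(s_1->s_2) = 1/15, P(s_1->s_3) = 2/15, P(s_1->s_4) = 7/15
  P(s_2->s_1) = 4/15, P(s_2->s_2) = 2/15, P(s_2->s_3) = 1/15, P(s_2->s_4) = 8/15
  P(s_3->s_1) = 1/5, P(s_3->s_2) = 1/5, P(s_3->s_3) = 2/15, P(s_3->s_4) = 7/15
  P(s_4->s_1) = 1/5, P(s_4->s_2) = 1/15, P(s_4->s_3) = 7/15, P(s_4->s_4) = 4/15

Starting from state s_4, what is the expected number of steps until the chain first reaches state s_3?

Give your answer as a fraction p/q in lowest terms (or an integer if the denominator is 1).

Let h_i = expected steps to first reach s_3 from state i.
Boundary: h_s_3 = 0.
First-step equations for the other states:
  h_s_1 = 1 + 1/3*h_s_1 + 1/15*h_s_2 + 2/15*h_s_3 + 7/15*h_s_4
  h_s_2 = 1 + 4/15*h_s_1 + 2/15*h_s_2 + 1/15*h_s_3 + 8/15*h_s_4
  h_s_4 = 1 + 1/5*h_s_1 + 1/15*h_s_2 + 7/15*h_s_3 + 4/15*h_s_4

Substituting h_s_3 = 0 and rearranging gives the linear system (I - Q) h = 1:
  [2/3, -1/15, -7/15] . (h_s_1, h_s_2, h_s_4) = 1
  [-4/15, 13/15, -8/15] . (h_s_1, h_s_2, h_s_4) = 1
  [-1/5, -1/15, 11/15] . (h_s_1, h_s_2, h_s_4) = 1

Solving yields:
  h_s_1 = 420/109
  h_s_2 = 1325/327
  h_s_4 = 910/327

Starting state is s_4, so the expected hitting time is h_s_4 = 910/327.

Answer: 910/327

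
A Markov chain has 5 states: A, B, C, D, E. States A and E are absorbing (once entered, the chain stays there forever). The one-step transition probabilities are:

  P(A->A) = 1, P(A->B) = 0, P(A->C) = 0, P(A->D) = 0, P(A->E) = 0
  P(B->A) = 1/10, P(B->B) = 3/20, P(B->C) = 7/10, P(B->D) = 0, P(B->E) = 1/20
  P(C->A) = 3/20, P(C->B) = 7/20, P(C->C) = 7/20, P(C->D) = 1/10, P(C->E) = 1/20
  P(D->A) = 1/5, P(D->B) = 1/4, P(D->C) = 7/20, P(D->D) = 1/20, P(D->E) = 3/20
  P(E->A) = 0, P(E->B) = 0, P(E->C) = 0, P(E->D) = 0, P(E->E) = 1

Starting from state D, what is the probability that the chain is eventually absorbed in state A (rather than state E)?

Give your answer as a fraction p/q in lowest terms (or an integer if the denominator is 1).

Answer: 429/653

Derivation:
Let a_i = P(absorbed in A | start in state i).
Boundary conditions: a_A = 1, a_E = 0.
For each transient state i, a_i = sum_j P(i->j) * a_j:
  a_B = 1/10*a_A + 3/20*a_B + 7/10*a_C + 0*a_D + 1/20*a_E
  a_C = 3/20*a_A + 7/20*a_B + 7/20*a_C + 1/10*a_D + 1/20*a_E
  a_D = 1/5*a_A + 1/4*a_B + 7/20*a_C + 1/20*a_D + 3/20*a_E

Substituting a_A = 1 and a_E = 0, rearrange to (I - Q) a = r where r[i] = P(i -> A):
  [17/20, -7/10, 0] . (a_B, a_C, a_D) = 1/10
  [-7/20, 13/20, -1/10] . (a_B, a_C, a_D) = 3/20
  [-1/4, -7/20, 19/20] . (a_B, a_C, a_D) = 1/5

Solving yields:
  a_B = 1376/1959
  a_C = 1391/1959
  a_D = 429/653

Starting state is D, so the absorption probability is a_D = 429/653.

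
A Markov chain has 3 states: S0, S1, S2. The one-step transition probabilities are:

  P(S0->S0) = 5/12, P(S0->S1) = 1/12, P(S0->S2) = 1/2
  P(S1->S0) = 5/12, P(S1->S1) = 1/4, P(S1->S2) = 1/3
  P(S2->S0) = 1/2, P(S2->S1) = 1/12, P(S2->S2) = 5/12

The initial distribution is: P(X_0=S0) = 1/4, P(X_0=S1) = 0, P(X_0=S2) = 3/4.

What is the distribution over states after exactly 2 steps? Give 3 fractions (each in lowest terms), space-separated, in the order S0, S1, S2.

Answer: 29/64 7/72 259/576

Derivation:
Propagating the distribution step by step (d_{t+1} = d_t * P):
d_0 = (S0=1/4, S1=0, S2=3/4)
  d_1[S0] = 1/4*5/12 + 0*5/12 + 3/4*1/2 = 23/48
  d_1[S1] = 1/4*1/12 + 0*1/4 + 3/4*1/12 = 1/12
  d_1[S2] = 1/4*1/2 + 0*1/3 + 3/4*5/12 = 7/16
d_1 = (S0=23/48, S1=1/12, S2=7/16)
  d_2[S0] = 23/48*5/12 + 1/12*5/12 + 7/16*1/2 = 29/64
  d_2[S1] = 23/48*1/12 + 1/12*1/4 + 7/16*1/12 = 7/72
  d_2[S2] = 23/48*1/2 + 1/12*1/3 + 7/16*5/12 = 259/576
d_2 = (S0=29/64, S1=7/72, S2=259/576)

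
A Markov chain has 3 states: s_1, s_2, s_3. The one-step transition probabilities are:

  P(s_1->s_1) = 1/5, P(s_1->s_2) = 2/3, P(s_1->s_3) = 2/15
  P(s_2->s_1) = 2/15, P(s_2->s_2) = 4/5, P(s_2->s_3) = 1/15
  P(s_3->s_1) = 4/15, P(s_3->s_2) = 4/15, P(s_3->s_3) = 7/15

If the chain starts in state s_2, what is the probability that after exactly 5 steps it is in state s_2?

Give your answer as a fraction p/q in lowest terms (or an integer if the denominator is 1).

Answer: 180352/253125

Derivation:
Computing P^5 by repeated multiplication:
P^1 =
  s_1: [1/5, 2/3, 2/15]
  s_2: [2/15, 4/5, 1/15]
  s_3: [4/15, 4/15, 7/15]
P^2 =
  s_1: [37/225, 158/225, 2/15]
  s_2: [34/225, 56/75, 23/225]
  s_3: [16/75, 116/225, 61/225]
P^3 =
  s_1: [547/3375, 2386/3375, 442/3375]
  s_2: [106/675, 272/375, 397/3375]
  s_3: [124/675, 2116/3375, 71/375]
P^4 =
  s_1: [101/625, 7174/10125, 6574/50625]
  s_2: [8074/50625, 12088/16875, 6287/50625]
  s_3: [8648/50625, 34148/50625, 7829/50625]
P^5 =
  s_1: [122579/759375, 538546/759375, 262/2025]
  s_2: [121898/759375, 180352/253125, 96421/759375]
  s_3: [41852/253125, 527572/759375, 106247/759375]

(P^5)[s_2 -> s_2] = 180352/253125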